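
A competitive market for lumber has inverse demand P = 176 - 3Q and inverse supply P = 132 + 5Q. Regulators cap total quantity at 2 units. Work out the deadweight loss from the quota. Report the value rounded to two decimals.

49.00

Without the quota, 176 - 3Q = 132 + 5Q gives Q* = 5.5.
At Q = 2 the demand price is 176 - 3(2) = 170 and the supply price is 132 + 5(2) = 142.
DWL = (1/2)(gap between curves at 2) x (Q* - 2) = (1/2)(28)(3.5) = 49.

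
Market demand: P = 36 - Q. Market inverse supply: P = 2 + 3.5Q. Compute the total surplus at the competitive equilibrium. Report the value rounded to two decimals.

128.44

Set 36 - Q = 2 + 3.5Q, which gives 34 = 4.5Q, so Q* = 7.5556 and P* = 36 - (7.5556) = 28.4444.
CS = (1/2)(7.5556)(7.5556) = 28.5432 and PS = (1/2)(7.5556)(26.4444) = 99.9012, so total surplus = 128.4444.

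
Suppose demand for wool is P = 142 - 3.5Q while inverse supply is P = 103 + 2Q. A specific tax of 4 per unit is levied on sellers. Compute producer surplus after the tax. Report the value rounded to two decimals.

40.50

Pre-tax equilibrium: 142 - 3.5Q = 103 + 2Q gives Q* = 7.0909, P* = 117.1818.
A tax on sellers shifts supply up by 4: 142 - 3.5Q = 103 + 2Q + 4, so Q_t = 6.3636. Buyers pay P_b = 119.7273; sellers receive P_s = P_b - 4 = 115.7273.
Producer surplus is the triangle above supply below P_s: (1/2)(6.3636)(115.7273 - 103) = 40.4959.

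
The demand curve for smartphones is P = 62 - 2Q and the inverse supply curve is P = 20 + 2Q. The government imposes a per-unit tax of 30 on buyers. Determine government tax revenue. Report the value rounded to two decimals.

Pre-tax equilibrium: 62 - 2Q = 20 + 2Q gives Q* = 10.5, P* = 41.
With the tax, buyers' net willingness to pay falls by 30: (62 - 30) - 2Q = 20 + 2Q, so Q_t = 3. Buyers pay P_b = 56; sellers receive P_s = P_b - 30 = 26.
Revenue is the tax times quantity traded: 30 x 3 = 90.

90.00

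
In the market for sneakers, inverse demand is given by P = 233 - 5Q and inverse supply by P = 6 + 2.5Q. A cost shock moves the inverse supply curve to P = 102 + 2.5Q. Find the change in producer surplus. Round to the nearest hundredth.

Initial equilibrium: Q_0 = 30.2667, P_0 = 81.6667; CS_0 = (1/2)(30.2667)(151.3333) = 2290.1778, PS_0 = (1/2)(30.2667)(75.6667) = 1145.0889.
New equilibrium: 233 - 5Q = 102 + 2.5Q gives Q_1 = 17.4667, P_1 = 145.6667; CS_1 = 762.7111, PS_1 = 381.3556.
Change in producer surplus = 381.3556 - 1145.0889 = -763.7333.

-763.73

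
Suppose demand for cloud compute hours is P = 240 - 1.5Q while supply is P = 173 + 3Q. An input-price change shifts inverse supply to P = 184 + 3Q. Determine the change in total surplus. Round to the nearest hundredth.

-150.33

Initial equilibrium: Q_0 = 14.8889, P_0 = 217.6667; CS_0 = (1/2)(14.8889)(22.3333) = 166.2593, PS_0 = (1/2)(14.8889)(44.6667) = 332.5185.
New equilibrium: 240 - 1.5Q = 184 + 3Q gives Q_1 = 12.4444, P_1 = 221.3333; CS_1 = 116.1481, PS_1 = 232.2963.
Change in total surplus = (116.1481 + 232.2963) - (166.2593 + 332.5185) = -150.3333.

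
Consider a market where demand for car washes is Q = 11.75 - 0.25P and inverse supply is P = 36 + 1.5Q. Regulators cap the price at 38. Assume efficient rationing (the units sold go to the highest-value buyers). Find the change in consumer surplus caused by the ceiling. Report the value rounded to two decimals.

0.44

Rewriting demand in inverse form: P = 47 - 4Q.
Free-market equilibrium: 47 - 4Q = 36 + 1.5Q gives Q* = 2, P* = 39.
At P = 38, sellers supply (38 - 36)/1.5 = 1.3333 while buyers want more, so the quantity traded is 1.3333 at price 38.
CS goes from (1/2)(2)(8) = 8 to 8.4444 (computed as (47 - 38)(1.3333) - (1/2)(4)(1.3333)^2), a change of 0.4444.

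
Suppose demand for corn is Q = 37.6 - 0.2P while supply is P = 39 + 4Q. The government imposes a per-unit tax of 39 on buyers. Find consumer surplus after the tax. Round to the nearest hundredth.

Rewriting demand in inverse form: P = 188 - 5Q.
Pre-tax equilibrium: 188 - 5Q = 39 + 4Q gives Q* = 16.5556, P* = 105.2222.
A tax on buyers shifts demand down by 39: (188 - 39) - 5Q = 39 + 4Q, so Q_t = 12.2222. Buyers pay P_b = 126.8889; sellers receive P_s = P_b - 39 = 87.8889.
CS = (1/2)(Q_t)(188 - P_b) = (1/2)(12.2222)(61.1111) = 373.4568.

373.46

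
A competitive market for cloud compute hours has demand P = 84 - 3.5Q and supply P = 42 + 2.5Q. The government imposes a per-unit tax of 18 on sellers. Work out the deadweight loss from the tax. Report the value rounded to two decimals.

27.00

Without the tax, 84 - 3.5Q = 42 + 2.5Q so Q* = 7 and P* = 59.5.
A tax on sellers shifts supply up by 18: 84 - 3.5Q = 42 + 2.5Q + 18, so Q_t = 4. Buyers pay P_b = 70; sellers receive P_s = P_b - 18 = 52.
The welfare triangle lost has base Q* - Q_t = 3 and height t = 18, so DWL = (1/2)(3)(18) = 27.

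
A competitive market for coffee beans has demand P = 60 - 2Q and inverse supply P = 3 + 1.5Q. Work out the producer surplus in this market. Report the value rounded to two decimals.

198.92

Set 60 - 2Q = 3 + 1.5Q, which gives 57 = 3.5Q, so Q* = 16.2857 and P* = 60 - 2(16.2857) = 27.4286.
PS is the area between P* and the supply curve from 0 to Q*: (1/2)(16.2857)(24.4286) = 198.9184.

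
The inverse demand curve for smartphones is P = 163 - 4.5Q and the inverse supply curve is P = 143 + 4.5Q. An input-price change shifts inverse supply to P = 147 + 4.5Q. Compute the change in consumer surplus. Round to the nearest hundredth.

-4.00

Initial equilibrium: Q_0 = 2.2222, P_0 = 153; CS_0 = (1/2)(2.2222)(10) = 11.1111, PS_0 = (1/2)(2.2222)(10) = 11.1111.
New equilibrium: 163 - 4.5Q = 147 + 4.5Q gives Q_1 = 1.7778, P_1 = 155; CS_1 = 7.1111, PS_1 = 7.1111.
Change in consumer surplus = 7.1111 - 11.1111 = -4.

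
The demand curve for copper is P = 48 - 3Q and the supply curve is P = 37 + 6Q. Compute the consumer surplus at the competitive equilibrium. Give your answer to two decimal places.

2.24

Setting demand equal to supply, 11 = 9Q, so Q* = 1.2222 and P* = 44.3333.
CS is the area between the demand curve and P* from 0 to Q*: (1/2)(1.2222)(3.6667) = 2.2407.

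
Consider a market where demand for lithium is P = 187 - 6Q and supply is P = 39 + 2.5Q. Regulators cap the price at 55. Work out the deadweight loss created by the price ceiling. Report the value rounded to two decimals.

Free-market equilibrium: 187 - 6Q = 39 + 2.5Q gives Q* = 17.4118, P* = 82.5294.
At the ceiling price 55, quantity supplied is (55 - 39)/2.5 = 6.4; supply is the short side, so Q = 6.4 trades at P = 55.
The lost-trades triangle has base Q* - 6.4 = 11.0118 and height equal to the gap between the curves at Q = 6.4, which is 148.6 - 55 = 93.6. DWL = (1/2)(11.0118)(93.6) = 515.3506.

515.35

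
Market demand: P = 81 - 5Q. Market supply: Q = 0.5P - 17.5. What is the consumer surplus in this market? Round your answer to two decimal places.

107.96

Rewriting supply in inverse form: P = 35 + 2Q.
Setting demand equal to supply, 46 = 7Q, so Q* = 6.5714 and P* = 48.1429.
CS is the area between the demand curve and P* from 0 to Q*: (1/2)(6.5714)(32.8571) = 107.9592.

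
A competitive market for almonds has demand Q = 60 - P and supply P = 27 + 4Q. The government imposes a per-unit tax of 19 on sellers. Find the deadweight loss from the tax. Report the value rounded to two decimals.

36.10

Rewriting demand in inverse form: P = 60 - Q.
Without the tax, 60 - Q = 27 + 4Q so Q* = 6.6 and P* = 53.4.
With the tax, sellers need 19 more per unit: 60 - Q = 27 + 4Q + 19, so Q_t = 2.8. Buyers pay P_b = 57.2; sellers receive P_s = P_b - 19 = 38.2.
Deadweight loss is the triangle between the curves from Q_t to Q*: (1/2)(6.6 - 2.8)(19) = 36.1.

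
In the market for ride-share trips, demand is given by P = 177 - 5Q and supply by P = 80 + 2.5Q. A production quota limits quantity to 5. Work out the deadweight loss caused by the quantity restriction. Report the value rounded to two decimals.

Unrestricted equilibrium: Q* = (177 - 80)/(5 + 2.5) = 12.9333.
At Q = 5 the demand price is 177 - 5(5) = 152 and the supply price is 80 + 2.5(5) = 92.5.
Deadweight loss is the triangle between the curves from 5 to 12.9333: (1/2)(152 - 92.5)(12.9333 - 5) = 236.0167.

236.02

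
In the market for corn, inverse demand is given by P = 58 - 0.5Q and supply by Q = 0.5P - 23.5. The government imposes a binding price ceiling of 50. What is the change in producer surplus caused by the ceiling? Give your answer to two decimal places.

-17.11

Rewriting supply in inverse form: P = 47 + 2Q.
Free-market equilibrium: 58 - 0.5Q = 47 + 2Q gives Q* = 4.4, P* = 55.8.
At the ceiling price 50, quantity supplied is (50 - 47)/2 = 1.5; supply is the short side, so Q = 1.5 trades at P = 50.
PS goes from (1/2)(4.4)(8.8) = 19.36 to 2.25 (computed as (50 - 47)(1.5) - (1/2)(2)(1.5)^2), a change of -17.11.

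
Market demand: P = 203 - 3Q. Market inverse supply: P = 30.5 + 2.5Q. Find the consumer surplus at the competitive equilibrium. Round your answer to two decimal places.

1475.52

Setting demand equal to supply, 172.5 = 5.5Q, so Q* = 31.3636 and P* = 108.9091.
CS is the area between the demand curve and P* from 0 to Q*: (1/2)(31.3636)(94.0909) = 1475.5165.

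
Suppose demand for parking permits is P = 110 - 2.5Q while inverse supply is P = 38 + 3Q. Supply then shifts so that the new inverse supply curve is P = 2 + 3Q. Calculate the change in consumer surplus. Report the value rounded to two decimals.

Initial equilibrium: Q_0 = 13.0909, P_0 = 77.2727; CS_0 = (1/2)(13.0909)(32.7273) = 214.2149, PS_0 = (1/2)(13.0909)(39.2727) = 257.0579.
New equilibrium: 110 - 2.5Q = 2 + 3Q gives Q_1 = 19.6364, P_1 = 60.9091; CS_1 = 481.9835, PS_1 = 578.3802.
Change in consumer surplus = 481.9835 - 214.2149 = 267.7686.

267.77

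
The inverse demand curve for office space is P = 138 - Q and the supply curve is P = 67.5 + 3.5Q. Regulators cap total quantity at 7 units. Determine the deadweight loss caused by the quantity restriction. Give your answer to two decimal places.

Unrestricted equilibrium: Q* = (138 - 67.5)/(1 + 3.5) = 15.6667.
At Q = 7 the demand price is 138 - (7) = 131 and the supply price is 67.5 + 3.5(7) = 92.
DWL = (1/2)(gap between curves at 7) x (Q* - 7) = (1/2)(39)(8.6667) = 169.

169.00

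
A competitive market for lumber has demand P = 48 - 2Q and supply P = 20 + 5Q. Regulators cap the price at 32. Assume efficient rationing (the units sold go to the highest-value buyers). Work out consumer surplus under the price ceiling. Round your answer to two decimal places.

Without the control, 48 - 2Q = 20 + 5Q so Q* = 4 and P* = 40.
At the ceiling price 32, quantity supplied is (32 - 20)/5 = 2.4; supply is the short side, so Q = 2.4 trades at P = 32.
The demand price at Q = 2.4 is 43.2. CS is the trapezoid between demand and 32 over [0, 2.4]: (1/2)[(48 - 32) + (43.2 - 32)](2.4) = 32.64.

32.64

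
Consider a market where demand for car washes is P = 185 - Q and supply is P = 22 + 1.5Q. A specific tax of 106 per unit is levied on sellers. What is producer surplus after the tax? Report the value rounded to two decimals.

389.88

Pre-tax equilibrium: 185 - Q = 22 + 1.5Q gives Q* = 65.2, P* = 119.8.
With the tax, sellers need 106 more per unit: 185 - Q = 22 + 1.5Q + 106, so Q_t = 22.8. Buyers pay P_b = 162.2; sellers receive P_s = P_b - 106 = 56.2.
Producer surplus is the triangle above supply below P_s: (1/2)(22.8)(56.2 - 22) = 389.88.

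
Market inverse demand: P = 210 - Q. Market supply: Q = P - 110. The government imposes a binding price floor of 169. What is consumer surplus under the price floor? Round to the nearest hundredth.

Rewriting supply in inverse form: P = 110 + Q.
Without the control, 210 - Q = 110 + Q so Q* = 50 and P* = 160.
At P = 169, buyers demand (210 - 169)/1 = 41 while sellers would supply more, so the quantity traded is 41 at price 169.
CS is the triangle under demand above 169: (1/2)(41)(210 - 169) = 840.5.

840.50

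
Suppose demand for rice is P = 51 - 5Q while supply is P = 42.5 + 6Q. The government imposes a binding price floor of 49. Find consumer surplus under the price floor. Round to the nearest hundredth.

0.40

Without the control, 51 - 5Q = 42.5 + 6Q so Q* = 0.7727 and P* = 47.1364.
At P = 49, buyers demand (51 - 49)/5 = 0.4 while sellers would supply more, so the quantity traded is 0.4 at price 49.
CS is the triangle under demand above 49: (1/2)(0.4)(51 - 49) = 0.4.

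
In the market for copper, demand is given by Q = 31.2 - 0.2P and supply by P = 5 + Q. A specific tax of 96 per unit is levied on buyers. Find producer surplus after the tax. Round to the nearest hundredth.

Rewriting demand in inverse form: P = 156 - 5Q.
Without the tax, 156 - 5Q = 5 + Q so Q* = 25.1667 and P* = 30.1667.
A tax on buyers shifts demand down by 96: (156 - 96) - 5Q = 5 + Q, so Q_t = 9.1667. Buyers pay P_b = 110.1667; sellers receive P_s = P_b - 96 = 14.1667.
PS = (1/2)(Q_t)(P_s - 5) = (1/2)(9.1667)(9.1667) = 42.0139.

42.01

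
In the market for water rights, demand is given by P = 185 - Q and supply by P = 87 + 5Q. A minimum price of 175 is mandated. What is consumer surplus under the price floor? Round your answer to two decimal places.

50.00

Free-market equilibrium: 185 - Q = 87 + 5Q gives Q* = 16.3333, P* = 168.6667.
At the floor price 175, quantity demanded is (185 - 175)/1 = 10; demand is the short side, so Q = 10 trades at P = 175.
CS is the triangle under demand above 175: (1/2)(10)(185 - 175) = 50.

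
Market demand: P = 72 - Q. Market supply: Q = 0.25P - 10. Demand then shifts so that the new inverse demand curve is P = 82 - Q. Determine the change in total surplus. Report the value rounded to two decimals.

74.00

Rewriting supply in inverse form: P = 40 + 4Q.
Initial equilibrium: Q_0 = 6.4, P_0 = 65.6; CS_0 = (1/2)(6.4)(6.4) = 20.48, PS_0 = (1/2)(6.4)(25.6) = 81.92.
New equilibrium: 82 - Q = 40 + 4Q gives Q_1 = 8.4, P_1 = 73.6; CS_1 = 35.28, PS_1 = 141.12.
Change in total surplus = (35.28 + 141.12) - (20.48 + 81.92) = 74.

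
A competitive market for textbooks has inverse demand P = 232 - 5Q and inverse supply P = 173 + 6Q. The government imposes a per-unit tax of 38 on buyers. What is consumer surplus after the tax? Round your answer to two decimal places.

Without the tax, 232 - 5Q = 173 + 6Q so Q* = 5.3636 and P* = 205.1818.
A tax on buyers shifts demand down by 38: (232 - 38) - 5Q = 173 + 6Q, so Q_t = 1.9091. Buyers pay P_b = 222.4545; sellers receive P_s = P_b - 38 = 184.4545.
CS = (1/2)(Q_t)(232 - P_b) = (1/2)(1.9091)(9.5455) = 9.1116.

9.11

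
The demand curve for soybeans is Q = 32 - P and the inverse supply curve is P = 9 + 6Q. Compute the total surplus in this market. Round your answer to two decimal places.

Rewriting demand in inverse form: P = 32 - Q.
Setting demand equal to supply, 23 = 7Q, so Q* = 3.2857 and P* = 28.7143.
CS = (1/2)(3.2857)(3.2857) = 5.398 and PS = (1/2)(3.2857)(19.7143) = 32.3878, so total surplus = 37.7857.

37.79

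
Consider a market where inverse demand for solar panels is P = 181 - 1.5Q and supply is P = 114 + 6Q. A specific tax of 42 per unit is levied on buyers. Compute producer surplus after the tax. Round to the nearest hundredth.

33.33

Without the tax, 181 - 1.5Q = 114 + 6Q so Q* = 8.9333 and P* = 167.6.
With the tax, buyers' net willingness to pay falls by 42: (181 - 42) - 1.5Q = 114 + 6Q, so Q_t = 3.3333. Buyers pay P_b = 176; sellers receive P_s = P_b - 42 = 134.
Producer surplus is the triangle above supply below P_s: (1/2)(3.3333)(134 - 114) = 33.3333.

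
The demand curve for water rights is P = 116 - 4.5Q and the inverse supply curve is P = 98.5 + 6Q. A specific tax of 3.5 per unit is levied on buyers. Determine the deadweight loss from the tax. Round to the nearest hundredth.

Without the tax, 116 - 4.5Q = 98.5 + 6Q so Q* = 1.6667 and P* = 108.5.
With the tax, buyers' net willingness to pay falls by 3.5: (116 - 3.5) - 4.5Q = 98.5 + 6Q, so Q_t = 1.3333. Buyers pay P_b = 110; sellers receive P_s = P_b - 3.5 = 106.5.
The welfare triangle lost has base Q* - Q_t = 0.3333 and height t = 3.5, so DWL = (1/2)(0.3333)(3.5) = 0.5833.

0.58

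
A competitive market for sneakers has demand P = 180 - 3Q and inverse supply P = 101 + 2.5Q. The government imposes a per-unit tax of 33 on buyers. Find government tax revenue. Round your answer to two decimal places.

Pre-tax equilibrium: 180 - 3Q = 101 + 2.5Q gives Q* = 14.3636, P* = 136.9091.
With the tax, buyers' net willingness to pay falls by 33: (180 - 33) - 3Q = 101 + 2.5Q, so Q_t = 8.3636. Buyers pay P_b = 154.9091; sellers receive P_s = P_b - 33 = 121.9091.
Revenue is the tax times quantity traded: 33 x 8.3636 = 276.

276.00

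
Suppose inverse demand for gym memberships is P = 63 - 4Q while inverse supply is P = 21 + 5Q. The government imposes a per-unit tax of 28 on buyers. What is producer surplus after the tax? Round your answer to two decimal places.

Without the tax, 63 - 4Q = 21 + 5Q so Q* = 4.6667 and P* = 44.3333.
With the tax, buyers' net willingness to pay falls by 28: (63 - 28) - 4Q = 21 + 5Q, so Q_t = 1.5556. Buyers pay P_b = 56.7778; sellers receive P_s = P_b - 28 = 28.7778.
PS = (1/2)(Q_t)(P_s - 21) = (1/2)(1.5556)(7.7778) = 6.0494.

6.05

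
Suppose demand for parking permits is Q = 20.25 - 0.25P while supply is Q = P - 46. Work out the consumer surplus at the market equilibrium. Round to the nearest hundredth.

Rewriting demand in inverse form: P = 81 - 4Q.
Rewriting supply in inverse form: P = 46 + Q.
Set 81 - 4Q = 46 + Q, which gives 35 = 5Q, so Q* = 7 and P* = 81 - 4(7) = 53.
CS is the area between the demand curve and P* from 0 to Q*: (1/2)(7)(28) = 98.

98.00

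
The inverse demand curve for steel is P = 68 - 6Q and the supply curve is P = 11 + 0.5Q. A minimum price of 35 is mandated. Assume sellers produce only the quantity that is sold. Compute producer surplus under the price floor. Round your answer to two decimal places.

124.44

Without the control, 68 - 6Q = 11 + 0.5Q so Q* = 8.7692 and P* = 15.3846.
At the floor price 35, quantity demanded is (68 - 35)/6 = 5.5; demand is the short side, so Q = 5.5 trades at P = 35.
The supply price at Q = 5.5 is 13.75. PS is the trapezoid between 35 and supply over [0, 5.5]: (1/2)[(35 - 11) + (35 - 13.75)](5.5) = 124.4375.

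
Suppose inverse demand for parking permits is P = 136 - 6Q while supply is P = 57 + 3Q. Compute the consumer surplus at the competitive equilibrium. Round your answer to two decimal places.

231.15

Equilibrium: 136 - 6Q = 57 + 3Q, so Q* = 8.7778 and P* = 83.3333.
The demand choke price is 136, so CS = (1/2)(Q*)(136 - P*) = (1/2)(8.7778)(52.6667) = 231.1481.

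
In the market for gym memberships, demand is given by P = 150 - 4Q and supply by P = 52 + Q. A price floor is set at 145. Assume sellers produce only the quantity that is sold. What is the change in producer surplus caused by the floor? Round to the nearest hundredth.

Without the control, 150 - 4Q = 52 + Q so Q* = 19.6 and P* = 71.6.
At the floor price 145, quantity demanded is (150 - 145)/4 = 1.25; demand is the short side, so Q = 1.25 trades at P = 145.
PS goes from (1/2)(19.6)(19.6) = 192.08 to 115.4688 (computed as (145 - 52)(1.25) - (1/2)(1)(1.25)^2), a change of -76.6112.

-76.61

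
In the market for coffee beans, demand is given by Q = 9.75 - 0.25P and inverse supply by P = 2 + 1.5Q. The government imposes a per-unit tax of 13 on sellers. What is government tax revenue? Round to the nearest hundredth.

Rewriting demand in inverse form: P = 39 - 4Q.
Pre-tax equilibrium: 39 - 4Q = 2 + 1.5Q gives Q* = 6.7273, P* = 12.0909.
A tax on sellers shifts supply up by 13: 39 - 4Q = 2 + 1.5Q + 13, so Q_t = 4.3636. Buyers pay P_b = 21.5455; sellers receive P_s = P_b - 13 = 8.5455.
Tax revenue = t x Q_t = 13 x 4.3636 = 56.7273.

56.73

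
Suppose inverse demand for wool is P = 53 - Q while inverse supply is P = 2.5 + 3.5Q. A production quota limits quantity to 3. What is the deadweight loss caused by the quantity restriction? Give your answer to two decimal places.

Without the quota, 53 - Q = 2.5 + 3.5Q gives Q* = 11.2222.
At Q = 3 the demand price is 53 - (3) = 50 and the supply price is 2.5 + 3.5(3) = 13.
Deadweight loss is the triangle between the curves from 3 to 11.2222: (1/2)(50 - 13)(11.2222 - 3) = 152.1111.

152.11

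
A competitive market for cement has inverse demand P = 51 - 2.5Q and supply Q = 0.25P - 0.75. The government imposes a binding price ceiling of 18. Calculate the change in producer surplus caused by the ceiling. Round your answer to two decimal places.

Rewriting supply in inverse form: P = 3 + 4Q.
Free-market equilibrium: 51 - 2.5Q = 3 + 4Q gives Q* = 7.3846, P* = 32.5385.
At the ceiling price 18, quantity supplied is (18 - 3)/4 = 3.75; supply is the short side, so Q = 3.75 trades at P = 18.
PS goes from (1/2)(7.3846)(29.5385) = 109.0651 to 28.125 (computed as (18 - 3)(3.75) - (1/2)(4)(3.75)^2), a change of -80.9401.

-80.94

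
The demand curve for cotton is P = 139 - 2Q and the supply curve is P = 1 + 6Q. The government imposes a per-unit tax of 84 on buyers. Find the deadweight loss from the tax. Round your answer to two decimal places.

Pre-tax equilibrium: 139 - 2Q = 1 + 6Q gives Q* = 17.25, P* = 104.5.
With the tax, buyers' net willingness to pay falls by 84: (139 - 84) - 2Q = 1 + 6Q, so Q_t = 6.75. Buyers pay P_b = 125.5; sellers receive P_s = P_b - 84 = 41.5.
Deadweight loss is the triangle between the curves from Q_t to Q*: (1/2)(17.25 - 6.75)(84) = 441.

441.00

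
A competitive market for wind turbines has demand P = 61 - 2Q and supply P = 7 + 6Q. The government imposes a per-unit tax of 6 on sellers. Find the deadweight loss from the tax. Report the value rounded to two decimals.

Without the tax, 61 - 2Q = 7 + 6Q so Q* = 6.75 and P* = 47.5.
With the tax, sellers need 6 more per unit: 61 - 2Q = 7 + 6Q + 6, so Q_t = 6. Buyers pay P_b = 49; sellers receive P_s = P_b - 6 = 43.
The welfare triangle lost has base Q* - Q_t = 0.75 and height t = 6, so DWL = (1/2)(0.75)(6) = 2.25.

2.25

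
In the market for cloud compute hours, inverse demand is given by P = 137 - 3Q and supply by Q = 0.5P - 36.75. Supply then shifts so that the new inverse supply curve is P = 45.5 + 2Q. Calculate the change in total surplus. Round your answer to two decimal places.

Rewriting supply in inverse form: P = 73.5 + 2Q.
Initial equilibrium: Q_0 = 12.7, P_0 = 98.9; CS_0 = (1/2)(12.7)(38.1) = 241.935, PS_0 = (1/2)(12.7)(25.4) = 161.29.
New equilibrium: 137 - 3Q = 45.5 + 2Q gives Q_1 = 18.3, P_1 = 82.1; CS_1 = 502.335, PS_1 = 334.89.
Change in total surplus = (502.335 + 334.89) - (241.935 + 161.29) = 434.

434.00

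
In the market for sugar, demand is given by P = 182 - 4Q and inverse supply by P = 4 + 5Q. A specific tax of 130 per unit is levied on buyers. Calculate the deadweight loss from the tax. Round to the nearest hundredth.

938.89

Without the tax, 182 - 4Q = 4 + 5Q so Q* = 19.7778 and P* = 102.8889.
With the tax, buyers' net willingness to pay falls by 130: (182 - 130) - 4Q = 4 + 5Q, so Q_t = 5.3333. Buyers pay P_b = 160.6667; sellers receive P_s = P_b - 130 = 30.6667.
Deadweight loss is the triangle between the curves from Q_t to Q*: (1/2)(19.7778 - 5.3333)(130) = 938.8889.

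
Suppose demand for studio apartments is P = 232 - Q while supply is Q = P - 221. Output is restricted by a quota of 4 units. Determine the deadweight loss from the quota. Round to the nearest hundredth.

Rewriting supply in inverse form: P = 221 + Q.
Without the quota, 232 - Q = 221 + Q gives Q* = 5.5.
At Q = 4 the demand price is 232 - (4) = 228 and the supply price is 221 + (4) = 225.
Deadweight loss is the triangle between the curves from 4 to 5.5: (1/2)(228 - 225)(5.5 - 4) = 2.25.

2.25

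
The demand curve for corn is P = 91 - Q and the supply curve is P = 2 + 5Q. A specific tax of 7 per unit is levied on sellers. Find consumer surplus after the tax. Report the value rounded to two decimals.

Pre-tax equilibrium: 91 - Q = 2 + 5Q gives Q* = 14.8333, P* = 76.1667.
With the tax, sellers need 7 more per unit: 91 - Q = 2 + 5Q + 7, so Q_t = 13.6667. Buyers pay P_b = 77.3333; sellers receive P_s = P_b - 7 = 70.3333.
Consumer surplus is the triangle under demand above P_b: (1/2)(13.6667)(91 - 77.3333) = 93.3889.

93.39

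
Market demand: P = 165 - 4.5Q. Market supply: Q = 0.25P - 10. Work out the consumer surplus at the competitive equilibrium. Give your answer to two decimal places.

Rewriting supply in inverse form: P = 40 + 4Q.
Set 165 - 4.5Q = 40 + 4Q, which gives 125 = 8.5Q, so Q* = 14.7059 and P* = 165 - 4.5(14.7059) = 98.8235.
The demand choke price is 165, so CS = (1/2)(Q*)(165 - P*) = (1/2)(14.7059)(66.1765) = 486.5917.

486.59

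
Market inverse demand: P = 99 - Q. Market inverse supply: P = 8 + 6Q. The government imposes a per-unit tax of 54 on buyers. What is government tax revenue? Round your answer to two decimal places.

Without the tax, 99 - Q = 8 + 6Q so Q* = 13 and P* = 86.
With the tax, buyers' net willingness to pay falls by 54: (99 - 54) - Q = 8 + 6Q, so Q_t = 5.2857. Buyers pay P_b = 93.7143; sellers receive P_s = P_b - 54 = 39.7143.
Revenue is the tax times quantity traded: 54 x 5.2857 = 285.4286.

285.43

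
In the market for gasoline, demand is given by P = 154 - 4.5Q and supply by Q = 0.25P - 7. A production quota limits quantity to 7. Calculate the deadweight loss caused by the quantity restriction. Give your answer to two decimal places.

260.13

Rewriting supply in inverse form: P = 28 + 4Q.
Unrestricted equilibrium: Q* = (154 - 28)/(4.5 + 4) = 14.8235.
At Q = 7 the demand price is 154 - 4.5(7) = 122.5 and the supply price is 28 + 4(7) = 56.
DWL = (1/2)(gap between curves at 7) x (Q* - 7) = (1/2)(66.5)(7.8235) = 260.1324.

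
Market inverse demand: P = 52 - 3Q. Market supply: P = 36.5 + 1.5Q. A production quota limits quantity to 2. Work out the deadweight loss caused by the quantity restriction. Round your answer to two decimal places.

4.69

Unrestricted equilibrium: Q* = (52 - 36.5)/(3 + 1.5) = 3.4444.
At Q = 2 the demand price is 52 - 3(2) = 46 and the supply price is 36.5 + 1.5(2) = 39.5.
Deadweight loss is the triangle between the curves from 2 to 3.4444: (1/2)(46 - 39.5)(3.4444 - 2) = 4.6944.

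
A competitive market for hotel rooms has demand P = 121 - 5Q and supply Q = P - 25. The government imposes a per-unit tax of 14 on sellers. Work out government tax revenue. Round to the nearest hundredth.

191.33

Rewriting supply in inverse form: P = 25 + Q.
Pre-tax equilibrium: 121 - 5Q = 25 + Q gives Q* = 16, P* = 41.
A tax on sellers shifts supply up by 14: 121 - 5Q = 25 + Q + 14, so Q_t = 13.6667. Buyers pay P_b = 52.6667; sellers receive P_s = P_b - 14 = 38.6667.
Revenue is the tax times quantity traded: 14 x 13.6667 = 191.3333.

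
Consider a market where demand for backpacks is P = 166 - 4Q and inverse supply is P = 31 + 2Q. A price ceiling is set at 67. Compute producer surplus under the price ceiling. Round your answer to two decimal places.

Without the control, 166 - 4Q = 31 + 2Q so Q* = 22.5 and P* = 76.
At the ceiling price 67, quantity supplied is (67 - 31)/2 = 18; supply is the short side, so Q = 18 trades at P = 67.
PS is the triangle above supply below 67: (1/2)(18)(67 - 31) = 324.

324.00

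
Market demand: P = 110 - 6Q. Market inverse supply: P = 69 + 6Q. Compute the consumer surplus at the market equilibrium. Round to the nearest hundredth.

35.02

Set 110 - 6Q = 69 + 6Q, which gives 41 = 12Q, so Q* = 3.4167 and P* = 110 - 6(3.4167) = 89.5.
The demand choke price is 110, so CS = (1/2)(Q*)(110 - P*) = (1/2)(3.4167)(20.5) = 35.0208.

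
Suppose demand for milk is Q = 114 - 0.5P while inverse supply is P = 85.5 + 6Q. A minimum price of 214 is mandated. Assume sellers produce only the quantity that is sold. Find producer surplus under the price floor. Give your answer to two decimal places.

752.50

Rewriting demand in inverse form: P = 228 - 2Q.
Free-market equilibrium: 228 - 2Q = 85.5 + 6Q gives Q* = 17.8125, P* = 192.375.
At P = 214, buyers demand (228 - 214)/2 = 7 while sellers would supply more, so the quantity traded is 7 at price 214.
The supply price at Q = 7 is 127.5. PS is the trapezoid between 214 and supply over [0, 7]: (1/2)[(214 - 85.5) + (214 - 127.5)](7) = 752.5.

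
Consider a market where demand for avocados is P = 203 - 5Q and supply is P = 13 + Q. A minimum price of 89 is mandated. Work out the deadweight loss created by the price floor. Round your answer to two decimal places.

235.85

Without the control, 203 - 5Q = 13 + Q so Q* = 31.6667 and P* = 44.6667.
At P = 89, buyers demand (203 - 89)/5 = 22.8 while sellers would supply more, so the quantity traded is 22.8 at price 89.
At Q = 22.8 the demand price is 89 and the supply price is 35.8. Deadweight loss is the triangle between the curves from 22.8 to 31.6667: (1/2)(89 - 35.8)(31.6667 - 22.8) = 235.8533.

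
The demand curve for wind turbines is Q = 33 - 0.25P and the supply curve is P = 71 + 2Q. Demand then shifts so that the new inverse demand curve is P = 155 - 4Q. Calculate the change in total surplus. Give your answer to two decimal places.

277.92

Rewriting demand in inverse form: P = 132 - 4Q.
Initial equilibrium: Q_0 = 10.1667, P_0 = 91.3333; CS_0 = (1/2)(10.1667)(40.6667) = 206.7222, PS_0 = (1/2)(10.1667)(20.3333) = 103.3611.
New equilibrium: 155 - 4Q = 71 + 2Q gives Q_1 = 14, P_1 = 99; CS_1 = 392, PS_1 = 196.
Change in total surplus = (392 + 196) - (206.7222 + 103.3611) = 277.9167.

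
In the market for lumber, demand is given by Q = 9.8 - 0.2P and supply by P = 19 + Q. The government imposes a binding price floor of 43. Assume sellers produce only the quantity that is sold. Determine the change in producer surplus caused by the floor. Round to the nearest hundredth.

Rewriting demand in inverse form: P = 49 - 5Q.
Without the control, 49 - 5Q = 19 + Q so Q* = 5 and P* = 24.
At P = 43, buyers demand (49 - 43)/5 = 1.2 while sellers would supply more, so the quantity traded is 1.2 at price 43.
PS goes from (1/2)(5)(5) = 12.5 to 28.08 (computed as (43 - 19)(1.2) - (1/2)(1)(1.2)^2), a change of 15.58.

15.58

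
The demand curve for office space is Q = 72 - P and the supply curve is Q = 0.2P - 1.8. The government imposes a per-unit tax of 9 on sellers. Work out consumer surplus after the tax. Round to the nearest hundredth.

Rewriting demand in inverse form: P = 72 - Q.
Rewriting supply in inverse form: P = 9 + 5Q.
Without the tax, 72 - Q = 9 + 5Q so Q* = 10.5 and P* = 61.5.
With the tax, sellers need 9 more per unit: 72 - Q = 9 + 5Q + 9, so Q_t = 9. Buyers pay P_b = 63; sellers receive P_s = P_b - 9 = 54.
Consumer surplus is the triangle under demand above P_b: (1/2)(9)(72 - 63) = 40.5.

40.50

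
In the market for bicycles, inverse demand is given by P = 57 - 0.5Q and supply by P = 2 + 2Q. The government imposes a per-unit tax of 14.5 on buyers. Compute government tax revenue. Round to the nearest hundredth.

Pre-tax equilibrium: 57 - 0.5Q = 2 + 2Q gives Q* = 22, P* = 46.
A tax on buyers shifts demand down by 14.5: (57 - 14.5) - 0.5Q = 2 + 2Q, so Q_t = 16.2. Buyers pay P_b = 48.9; sellers receive P_s = P_b - 14.5 = 34.4.
Revenue is the tax times quantity traded: 14.5 x 16.2 = 234.9.

234.90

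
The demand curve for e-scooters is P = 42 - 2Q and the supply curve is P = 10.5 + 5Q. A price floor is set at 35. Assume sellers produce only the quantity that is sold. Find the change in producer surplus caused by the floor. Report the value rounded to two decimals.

4.50

Free-market equilibrium: 42 - 2Q = 10.5 + 5Q gives Q* = 4.5, P* = 33.
At the floor price 35, quantity demanded is (42 - 35)/2 = 3.5; demand is the short side, so Q = 3.5 trades at P = 35.
PS goes from (1/2)(4.5)(22.5) = 50.625 to 55.125 (computed as (35 - 10.5)(3.5) - (1/2)(5)(3.5)^2), a change of 4.5.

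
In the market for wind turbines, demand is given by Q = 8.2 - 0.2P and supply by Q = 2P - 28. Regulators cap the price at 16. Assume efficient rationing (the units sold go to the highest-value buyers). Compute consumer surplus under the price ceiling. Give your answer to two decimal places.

Rewriting demand in inverse form: P = 41 - 5Q.
Rewriting supply in inverse form: P = 14 + 0.5Q.
Free-market equilibrium: 41 - 5Q = 14 + 0.5Q gives Q* = 4.9091, P* = 16.4545.
At the ceiling price 16, quantity supplied is (16 - 14)/0.5 = 4; supply is the short side, so Q = 4 trades at P = 16.
The demand price at Q = 4 is 21. CS is the trapezoid between demand and 16 over [0, 4]: (1/2)[(41 - 16) + (21 - 16)](4) = 60.

60.00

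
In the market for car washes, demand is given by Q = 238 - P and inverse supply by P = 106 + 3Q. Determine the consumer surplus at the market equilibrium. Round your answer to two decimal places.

Rewriting demand in inverse form: P = 238 - Q.
Setting demand equal to supply, 132 = 4Q, so Q* = 33 and P* = 205.
CS is the area between the demand curve and P* from 0 to Q*: (1/2)(33)(33) = 544.5.

544.50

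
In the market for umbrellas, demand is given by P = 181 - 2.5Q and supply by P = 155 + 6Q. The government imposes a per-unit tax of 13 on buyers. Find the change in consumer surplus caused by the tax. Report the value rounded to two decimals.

Pre-tax equilibrium: 181 - 2.5Q = 155 + 6Q gives Q* = 3.0588, P* = 173.3529.
With the tax, buyers' net willingness to pay falls by 13: (181 - 13) - 2.5Q = 155 + 6Q, so Q_t = 1.5294. Buyers pay P_b = 177.1765; sellers receive P_s = P_b - 13 = 164.1765.
CS falls from (1/2)(3.0588)(7.6471) = 11.6955 to (1/2)(1.5294)(3.8235) = 2.9239, a change of -8.7716.

-8.77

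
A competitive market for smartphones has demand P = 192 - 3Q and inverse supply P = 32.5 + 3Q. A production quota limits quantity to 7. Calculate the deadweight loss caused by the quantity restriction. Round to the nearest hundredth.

1150.52

Unrestricted equilibrium: Q* = (192 - 32.5)/(3 + 3) = 26.5833.
At Q = 7 the demand price is 192 - 3(7) = 171 and the supply price is 32.5 + 3(7) = 53.5.
DWL = (1/2)(gap between curves at 7) x (Q* - 7) = (1/2)(117.5)(19.5833) = 1150.5208.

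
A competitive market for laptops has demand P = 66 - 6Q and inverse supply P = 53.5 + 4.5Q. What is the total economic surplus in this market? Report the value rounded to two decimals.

7.44

Equilibrium: 66 - 6Q = 53.5 + 4.5Q, so Q* = 1.1905 and P* = 58.8571.
Total surplus is the full triangle between the curves from 0 to Q*: (1/2)(1.1905)(66 - 53.5) = 7.4405.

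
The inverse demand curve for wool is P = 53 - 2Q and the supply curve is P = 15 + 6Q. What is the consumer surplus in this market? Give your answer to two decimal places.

Equilibrium: 53 - 2Q = 15 + 6Q, so Q* = 4.75 and P* = 43.5.
The demand choke price is 53, so CS = (1/2)(Q*)(53 - P*) = (1/2)(4.75)(9.5) = 22.5625.

22.56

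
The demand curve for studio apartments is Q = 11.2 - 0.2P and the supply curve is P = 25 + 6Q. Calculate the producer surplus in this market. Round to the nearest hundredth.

Rewriting demand in inverse form: P = 56 - 5Q.
Equilibrium: 56 - 5Q = 25 + 6Q, so Q* = 2.8182 and P* = 41.9091.
PS is the area between P* and the supply curve from 0 to Q*: (1/2)(2.8182)(16.9091) = 23.8264.

23.83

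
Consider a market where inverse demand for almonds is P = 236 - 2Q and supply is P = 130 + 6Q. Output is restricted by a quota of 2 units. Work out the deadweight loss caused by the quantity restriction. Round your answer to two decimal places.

506.25

Unrestricted equilibrium: Q* = (236 - 130)/(2 + 6) = 13.25.
At Q = 2 the demand price is 236 - 2(2) = 232 and the supply price is 130 + 6(2) = 142.
Deadweight loss is the triangle between the curves from 2 to 13.25: (1/2)(232 - 142)(13.25 - 2) = 506.25.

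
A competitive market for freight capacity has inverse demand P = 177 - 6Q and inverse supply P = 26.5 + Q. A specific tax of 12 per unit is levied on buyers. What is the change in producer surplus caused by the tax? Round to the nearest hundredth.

Without the tax, 177 - 6Q = 26.5 + Q so Q* = 21.5 and P* = 48.
With the tax, buyers' net willingness to pay falls by 12: (177 - 12) - 6Q = 26.5 + Q, so Q_t = 19.7857. Buyers pay P_b = 58.2857; sellers receive P_s = P_b - 12 = 46.2857.
Producers lose the trapezoid between P_s and P* out to Q_t plus the triangle from Q_t to Q*: change in PS = 195.7372 - 231.125 = -35.3878.

-35.39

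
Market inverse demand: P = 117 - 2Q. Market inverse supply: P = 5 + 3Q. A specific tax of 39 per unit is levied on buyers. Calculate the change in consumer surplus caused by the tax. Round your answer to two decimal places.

-288.60

Without the tax, 117 - 2Q = 5 + 3Q so Q* = 22.4 and P* = 72.2.
A tax on buyers shifts demand down by 39: (117 - 39) - 2Q = 5 + 3Q, so Q_t = 14.6. Buyers pay P_b = 87.8; sellers receive P_s = P_b - 39 = 48.8.
CS falls from (1/2)(22.4)(44.8) = 501.76 to (1/2)(14.6)(29.2) = 213.16, a change of -288.6.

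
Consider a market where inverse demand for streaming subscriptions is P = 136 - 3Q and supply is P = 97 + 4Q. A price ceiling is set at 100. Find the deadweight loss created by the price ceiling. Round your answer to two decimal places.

81.36

Free-market equilibrium: 136 - 3Q = 97 + 4Q gives Q* = 5.5714, P* = 119.2857.
At the ceiling price 100, quantity supplied is (100 - 97)/4 = 0.75; supply is the short side, so Q = 0.75 trades at P = 100.
The lost-trades triangle has base Q* - 0.75 = 4.8214 and height equal to the gap between the curves at Q = 0.75, which is 133.75 - 100 = 33.75. DWL = (1/2)(4.8214)(33.75) = 81.3616.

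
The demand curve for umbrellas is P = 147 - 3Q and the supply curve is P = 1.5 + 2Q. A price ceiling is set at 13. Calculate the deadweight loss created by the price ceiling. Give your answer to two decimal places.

1363.06

Without the control, 147 - 3Q = 1.5 + 2Q so Q* = 29.1 and P* = 59.7.
At the ceiling price 13, quantity supplied is (13 - 1.5)/2 = 5.75; supply is the short side, so Q = 5.75 trades at P = 13.
At Q = 5.75 the demand price is 129.75 and the supply price is 13. Deadweight loss is the triangle between the curves from 5.75 to 29.1: (1/2)(129.75 - 13)(29.1 - 5.75) = 1363.0563.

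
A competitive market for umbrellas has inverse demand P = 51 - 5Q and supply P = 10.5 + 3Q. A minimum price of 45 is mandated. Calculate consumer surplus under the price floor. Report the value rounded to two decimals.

Free-market equilibrium: 51 - 5Q = 10.5 + 3Q gives Q* = 5.0625, P* = 25.6875.
At P = 45, buyers demand (51 - 45)/5 = 1.2 while sellers would supply more, so the quantity traded is 1.2 at price 45.
CS is the triangle under demand above 45: (1/2)(1.2)(51 - 45) = 3.6.

3.60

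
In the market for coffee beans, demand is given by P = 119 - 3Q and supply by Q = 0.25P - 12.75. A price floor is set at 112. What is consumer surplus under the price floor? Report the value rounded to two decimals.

8.17

Rewriting supply in inverse form: P = 51 + 4Q.
Free-market equilibrium: 119 - 3Q = 51 + 4Q gives Q* = 9.7143, P* = 89.8571.
At P = 112, buyers demand (119 - 112)/3 = 2.3333 while sellers would supply more, so the quantity traded is 2.3333 at price 112.
CS is the triangle under demand above 112: (1/2)(2.3333)(119 - 112) = 8.1667.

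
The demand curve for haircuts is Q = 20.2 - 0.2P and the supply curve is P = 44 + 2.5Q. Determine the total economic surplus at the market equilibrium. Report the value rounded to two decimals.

Rewriting demand in inverse form: P = 101 - 5Q.
Equilibrium: 101 - 5Q = 44 + 2.5Q, so Q* = 7.6 and P* = 63.
CS = (1/2)(7.6)(38) = 144.4 and PS = (1/2)(7.6)(19) = 72.2, so total surplus = 216.6.

216.60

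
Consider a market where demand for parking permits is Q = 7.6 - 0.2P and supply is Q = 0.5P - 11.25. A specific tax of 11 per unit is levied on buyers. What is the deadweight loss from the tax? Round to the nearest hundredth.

8.64

Rewriting demand in inverse form: P = 38 - 5Q.
Rewriting supply in inverse form: P = 22.5 + 2Q.
Pre-tax equilibrium: 38 - 5Q = 22.5 + 2Q gives Q* = 2.2143, P* = 26.9286.
With the tax, buyers' net willingness to pay falls by 11: (38 - 11) - 5Q = 22.5 + 2Q, so Q_t = 0.6429. Buyers pay P_b = 34.7857; sellers receive P_s = P_b - 11 = 23.7857.
The welfare triangle lost has base Q* - Q_t = 1.5714 and height t = 11, so DWL = (1/2)(1.5714)(11) = 8.6429.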